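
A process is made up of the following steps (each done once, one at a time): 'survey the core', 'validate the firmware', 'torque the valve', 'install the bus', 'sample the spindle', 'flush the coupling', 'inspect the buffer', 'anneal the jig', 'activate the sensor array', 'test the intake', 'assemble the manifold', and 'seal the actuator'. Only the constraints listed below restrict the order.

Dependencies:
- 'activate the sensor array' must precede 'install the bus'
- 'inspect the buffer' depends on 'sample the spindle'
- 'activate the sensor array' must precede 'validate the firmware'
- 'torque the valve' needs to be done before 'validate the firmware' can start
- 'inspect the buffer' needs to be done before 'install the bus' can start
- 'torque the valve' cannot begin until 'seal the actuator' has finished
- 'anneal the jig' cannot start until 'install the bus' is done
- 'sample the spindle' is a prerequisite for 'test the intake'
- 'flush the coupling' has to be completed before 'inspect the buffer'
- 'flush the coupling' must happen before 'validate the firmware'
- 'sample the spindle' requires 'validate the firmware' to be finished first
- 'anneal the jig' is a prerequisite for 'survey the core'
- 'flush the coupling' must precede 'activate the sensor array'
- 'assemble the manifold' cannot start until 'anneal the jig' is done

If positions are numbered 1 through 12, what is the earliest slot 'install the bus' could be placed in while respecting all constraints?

8

The steps that are forced before 'install the bus', directly or transitively, are 'validate the firmware', 'torque the valve', 'sample the spindle', 'flush the coupling', 'inspect the buffer', 'activate the sensor array', 'seal the actuator'. That's 7 steps.
With 7 mandatory predecessors, the earliest 'install the bus' can sit is position 7+1 = 8, and placing just those 7 first achieves it.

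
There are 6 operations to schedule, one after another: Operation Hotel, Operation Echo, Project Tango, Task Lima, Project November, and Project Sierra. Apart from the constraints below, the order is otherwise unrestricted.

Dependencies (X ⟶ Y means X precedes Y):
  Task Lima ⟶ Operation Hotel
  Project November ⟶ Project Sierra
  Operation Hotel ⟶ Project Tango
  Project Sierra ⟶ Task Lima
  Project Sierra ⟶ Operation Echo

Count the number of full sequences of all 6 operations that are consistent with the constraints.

4

Project November is the only operation with nothing required before it, so every ordering starts there.
Systematically extending each partial ordering one operation at a time and counting, there are 4 complete orderings.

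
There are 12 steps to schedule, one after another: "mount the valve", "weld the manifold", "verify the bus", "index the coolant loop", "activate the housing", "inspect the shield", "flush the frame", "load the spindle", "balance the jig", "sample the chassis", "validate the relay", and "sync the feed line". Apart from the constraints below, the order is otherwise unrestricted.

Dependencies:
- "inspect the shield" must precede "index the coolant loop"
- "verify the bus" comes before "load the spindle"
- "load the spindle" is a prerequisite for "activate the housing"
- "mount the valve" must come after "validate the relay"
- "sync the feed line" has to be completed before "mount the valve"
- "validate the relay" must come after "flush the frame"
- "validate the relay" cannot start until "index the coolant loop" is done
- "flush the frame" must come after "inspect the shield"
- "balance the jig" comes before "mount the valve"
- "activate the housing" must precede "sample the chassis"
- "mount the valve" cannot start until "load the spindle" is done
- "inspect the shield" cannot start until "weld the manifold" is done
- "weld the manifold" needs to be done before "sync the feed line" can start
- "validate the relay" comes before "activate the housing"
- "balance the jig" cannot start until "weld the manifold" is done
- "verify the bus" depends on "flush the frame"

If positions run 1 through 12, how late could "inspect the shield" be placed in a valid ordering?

4

Following every chain forward from "inspect the shield", the steps that must come later are "mount the valve", "verify the bus", "index the coolant loop", "activate the housing", "flush the frame", "load the spindle", "sample the chassis", "validate the relay" — 8 of them.
So at least 8 steps follow "inspect the shield", putting "inspect the shield" no later than position 4. That position is achievable by scheduling everything else first.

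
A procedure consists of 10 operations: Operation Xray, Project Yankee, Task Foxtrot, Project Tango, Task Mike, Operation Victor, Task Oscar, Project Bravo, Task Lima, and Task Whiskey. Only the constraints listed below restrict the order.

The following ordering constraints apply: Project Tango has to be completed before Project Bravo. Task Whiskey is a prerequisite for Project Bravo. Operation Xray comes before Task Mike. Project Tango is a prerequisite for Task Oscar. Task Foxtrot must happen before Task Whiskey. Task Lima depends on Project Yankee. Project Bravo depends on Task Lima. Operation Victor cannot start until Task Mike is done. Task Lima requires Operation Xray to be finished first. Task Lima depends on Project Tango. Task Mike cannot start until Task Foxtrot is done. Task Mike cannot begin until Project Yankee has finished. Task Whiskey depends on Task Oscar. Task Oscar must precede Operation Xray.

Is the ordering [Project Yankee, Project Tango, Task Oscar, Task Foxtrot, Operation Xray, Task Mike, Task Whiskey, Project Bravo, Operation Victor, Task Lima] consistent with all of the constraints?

No

The sequence places Project Bravo ahead of Task Lima.
But one of the constraints requires Task Lima before Project Bravo, so this ordering violates it.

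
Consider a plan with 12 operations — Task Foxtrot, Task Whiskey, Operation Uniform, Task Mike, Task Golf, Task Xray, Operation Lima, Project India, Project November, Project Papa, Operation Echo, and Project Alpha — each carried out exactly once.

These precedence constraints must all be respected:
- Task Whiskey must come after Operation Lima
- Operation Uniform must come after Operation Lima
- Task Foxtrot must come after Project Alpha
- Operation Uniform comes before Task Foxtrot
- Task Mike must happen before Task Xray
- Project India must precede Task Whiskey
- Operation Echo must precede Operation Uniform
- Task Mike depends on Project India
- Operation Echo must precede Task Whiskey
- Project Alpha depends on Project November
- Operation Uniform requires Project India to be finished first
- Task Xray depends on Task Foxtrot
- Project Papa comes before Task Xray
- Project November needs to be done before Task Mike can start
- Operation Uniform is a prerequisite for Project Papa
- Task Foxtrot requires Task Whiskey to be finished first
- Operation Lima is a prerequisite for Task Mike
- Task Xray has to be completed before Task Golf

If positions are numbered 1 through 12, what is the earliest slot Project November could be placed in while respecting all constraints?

Nothing is required before Project November; it can be the very first operation.

1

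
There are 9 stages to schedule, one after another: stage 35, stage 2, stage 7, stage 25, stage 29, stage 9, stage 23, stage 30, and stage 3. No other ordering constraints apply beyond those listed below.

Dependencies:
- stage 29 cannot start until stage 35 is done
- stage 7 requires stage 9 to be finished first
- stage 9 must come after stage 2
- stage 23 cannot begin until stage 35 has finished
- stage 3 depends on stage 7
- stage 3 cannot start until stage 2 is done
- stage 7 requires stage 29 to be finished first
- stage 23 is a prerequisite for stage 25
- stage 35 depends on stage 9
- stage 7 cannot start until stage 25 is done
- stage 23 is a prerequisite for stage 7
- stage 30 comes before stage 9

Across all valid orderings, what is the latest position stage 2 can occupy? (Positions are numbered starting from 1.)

Every stage that must follow stage 2 has to come after it. Tracing all chains starting from stage 2, those stages are: stage 35, stage 7, stage 25, stage 29, stage 9, stage 23, stage 3 — 7 in total.
With 7 mandatory successors out of 9 stages total, the latest slot for stage 2 is 9−7 = 2, and it's reachable by doing all non-successors before stage 2.

2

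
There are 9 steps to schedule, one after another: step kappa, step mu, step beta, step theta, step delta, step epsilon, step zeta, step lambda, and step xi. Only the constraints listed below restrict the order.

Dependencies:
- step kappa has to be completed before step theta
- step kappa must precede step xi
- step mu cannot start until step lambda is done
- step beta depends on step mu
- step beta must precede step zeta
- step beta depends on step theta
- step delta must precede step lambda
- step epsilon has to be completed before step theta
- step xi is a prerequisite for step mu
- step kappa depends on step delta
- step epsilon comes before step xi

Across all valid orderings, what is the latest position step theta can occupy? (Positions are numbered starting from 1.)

The steps that are forced after step theta, directly or by a chain of constraints, are step beta, step zeta. That's 2 steps.
With 2 mandatory successors out of 9 steps total, the latest slot for step theta is 9−2 = 7, and it's reachable by doing all non-successors before step theta.

7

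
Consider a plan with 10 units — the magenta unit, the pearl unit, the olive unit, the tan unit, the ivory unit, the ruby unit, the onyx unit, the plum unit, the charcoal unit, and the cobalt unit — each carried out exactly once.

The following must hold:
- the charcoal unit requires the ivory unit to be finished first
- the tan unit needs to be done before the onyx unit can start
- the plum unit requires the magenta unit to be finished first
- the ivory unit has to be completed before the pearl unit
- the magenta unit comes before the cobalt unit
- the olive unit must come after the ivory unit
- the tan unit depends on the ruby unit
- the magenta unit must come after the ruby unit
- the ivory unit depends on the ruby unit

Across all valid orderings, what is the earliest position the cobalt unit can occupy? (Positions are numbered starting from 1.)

Working backwards through the constraints from the cobalt unit, its full set of required predecessors is the magenta unit, the ruby unit — 2 of them.
With 2 mandatory predecessors, the earliest the cobalt unit can sit is position 2+1 = 3, and placing just those 2 first achieves it.

3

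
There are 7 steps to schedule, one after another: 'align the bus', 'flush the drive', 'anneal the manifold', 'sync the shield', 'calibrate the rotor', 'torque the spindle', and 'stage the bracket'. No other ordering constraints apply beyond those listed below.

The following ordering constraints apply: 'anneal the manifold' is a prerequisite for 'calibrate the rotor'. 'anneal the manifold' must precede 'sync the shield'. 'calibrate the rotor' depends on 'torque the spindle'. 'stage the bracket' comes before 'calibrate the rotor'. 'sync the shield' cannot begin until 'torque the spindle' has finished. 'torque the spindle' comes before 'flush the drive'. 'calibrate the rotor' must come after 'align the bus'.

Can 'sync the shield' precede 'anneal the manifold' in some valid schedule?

There is a dependency chain 'anneal the manifold' → 'sync the shield', so 'sync the shield' always comes after 'anneal the manifold'.
Hence 'sync the shield' can never be scheduled before 'anneal the manifold'.

No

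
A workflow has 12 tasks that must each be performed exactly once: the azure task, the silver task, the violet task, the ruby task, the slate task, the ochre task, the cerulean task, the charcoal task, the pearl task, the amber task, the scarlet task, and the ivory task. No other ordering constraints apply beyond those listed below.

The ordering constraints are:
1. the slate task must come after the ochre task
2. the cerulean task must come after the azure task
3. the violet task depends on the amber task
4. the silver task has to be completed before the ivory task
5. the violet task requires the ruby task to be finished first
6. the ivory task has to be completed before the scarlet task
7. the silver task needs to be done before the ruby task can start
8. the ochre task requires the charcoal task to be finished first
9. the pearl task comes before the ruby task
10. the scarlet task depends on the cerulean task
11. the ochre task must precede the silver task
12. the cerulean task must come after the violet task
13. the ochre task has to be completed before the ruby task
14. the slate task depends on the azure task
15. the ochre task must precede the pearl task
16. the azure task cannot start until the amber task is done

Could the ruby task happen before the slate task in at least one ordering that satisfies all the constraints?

Yes

The constraints leave the ruby task and the slate task unordered relative to each other; nothing requires the slate task earlier.
So a valid ordering placing the ruby task earlier than the slate task exists.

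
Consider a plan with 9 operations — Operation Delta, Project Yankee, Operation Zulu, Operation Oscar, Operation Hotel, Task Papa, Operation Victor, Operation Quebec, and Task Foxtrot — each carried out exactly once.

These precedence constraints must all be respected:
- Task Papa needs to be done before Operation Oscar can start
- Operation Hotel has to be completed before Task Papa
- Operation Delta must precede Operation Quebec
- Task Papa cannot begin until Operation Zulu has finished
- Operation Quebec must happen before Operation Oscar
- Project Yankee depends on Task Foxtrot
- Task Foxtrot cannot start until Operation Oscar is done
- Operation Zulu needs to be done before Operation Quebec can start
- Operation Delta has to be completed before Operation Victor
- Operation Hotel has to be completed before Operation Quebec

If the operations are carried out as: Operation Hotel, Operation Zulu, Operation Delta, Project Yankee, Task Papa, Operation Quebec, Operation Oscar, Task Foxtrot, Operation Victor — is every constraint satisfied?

No

In the proposed order, Project Yankee appears before Task Foxtrot.
Since Task Foxtrot is required before Project Yankee, the ordering is invalid.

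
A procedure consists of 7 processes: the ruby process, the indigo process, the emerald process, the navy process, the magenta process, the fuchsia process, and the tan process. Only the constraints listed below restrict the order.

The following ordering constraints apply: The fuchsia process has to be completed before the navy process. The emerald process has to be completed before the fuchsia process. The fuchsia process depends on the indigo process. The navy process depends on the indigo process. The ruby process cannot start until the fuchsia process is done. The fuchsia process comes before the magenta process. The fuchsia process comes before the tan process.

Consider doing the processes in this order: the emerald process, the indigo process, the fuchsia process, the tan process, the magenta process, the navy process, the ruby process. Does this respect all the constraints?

Yes

Every stated constraint is respected: the fuchsia process sits at position 3, ahead of the ruby process at position 7, and each of the other listed pairs likewise has the predecessor earlier in the sequence.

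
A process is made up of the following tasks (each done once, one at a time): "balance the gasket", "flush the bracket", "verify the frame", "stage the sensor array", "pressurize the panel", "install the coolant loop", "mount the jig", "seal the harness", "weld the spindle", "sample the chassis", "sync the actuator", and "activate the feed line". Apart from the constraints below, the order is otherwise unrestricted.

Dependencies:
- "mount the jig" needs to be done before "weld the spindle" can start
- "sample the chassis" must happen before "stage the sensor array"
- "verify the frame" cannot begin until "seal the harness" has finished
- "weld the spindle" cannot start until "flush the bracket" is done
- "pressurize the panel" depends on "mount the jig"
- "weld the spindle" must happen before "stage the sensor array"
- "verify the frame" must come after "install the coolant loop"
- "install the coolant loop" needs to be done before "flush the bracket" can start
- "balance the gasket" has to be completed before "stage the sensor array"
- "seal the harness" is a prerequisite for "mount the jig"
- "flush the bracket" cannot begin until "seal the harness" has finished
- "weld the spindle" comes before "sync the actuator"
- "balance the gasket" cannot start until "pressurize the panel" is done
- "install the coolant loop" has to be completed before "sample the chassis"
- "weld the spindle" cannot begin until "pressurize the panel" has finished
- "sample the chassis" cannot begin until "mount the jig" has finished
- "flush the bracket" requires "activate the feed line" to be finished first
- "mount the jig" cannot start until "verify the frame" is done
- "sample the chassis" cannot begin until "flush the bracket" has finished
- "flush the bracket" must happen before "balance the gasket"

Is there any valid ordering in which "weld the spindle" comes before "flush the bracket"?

No

There is a dependency chain "flush the bracket" → "weld the spindle", so "weld the spindle" always comes after "flush the bracket".
So no valid ordering can have "weld the spindle" before "flush the bracket".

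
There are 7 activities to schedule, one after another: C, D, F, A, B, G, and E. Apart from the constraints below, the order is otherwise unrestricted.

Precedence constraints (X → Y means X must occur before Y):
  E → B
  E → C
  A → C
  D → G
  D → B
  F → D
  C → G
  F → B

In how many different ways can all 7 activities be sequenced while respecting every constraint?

55

3 activities have no prerequisites (F, A, E), so any of them could come first.
Systematically extending each partial ordering one activity at a time and counting, there are 55 complete orderings.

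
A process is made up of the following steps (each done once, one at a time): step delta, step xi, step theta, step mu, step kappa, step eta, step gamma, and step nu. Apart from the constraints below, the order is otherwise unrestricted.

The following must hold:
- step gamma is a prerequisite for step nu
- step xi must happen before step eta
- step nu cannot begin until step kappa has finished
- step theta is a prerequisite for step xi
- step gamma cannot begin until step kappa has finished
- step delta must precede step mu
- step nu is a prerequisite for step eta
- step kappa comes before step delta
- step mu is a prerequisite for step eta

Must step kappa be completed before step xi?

Nothing in the constraints links step kappa and step xi; they are unordered relative to each other.
A valid ordering placing step xi before step kappa exists, so the answer is no.

No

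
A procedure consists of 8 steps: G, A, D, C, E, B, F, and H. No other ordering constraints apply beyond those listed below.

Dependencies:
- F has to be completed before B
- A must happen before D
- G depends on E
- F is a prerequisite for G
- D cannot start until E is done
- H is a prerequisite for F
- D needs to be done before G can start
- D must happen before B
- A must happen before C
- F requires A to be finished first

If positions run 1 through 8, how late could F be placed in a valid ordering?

The steps that are forced after F, directly or by a chain of constraints, are G, B. That's 2 steps.
With 2 mandatory successors out of 8 steps total, the latest slot for F is 8−2 = 6, and it's reachable by doing all non-successors before F.

6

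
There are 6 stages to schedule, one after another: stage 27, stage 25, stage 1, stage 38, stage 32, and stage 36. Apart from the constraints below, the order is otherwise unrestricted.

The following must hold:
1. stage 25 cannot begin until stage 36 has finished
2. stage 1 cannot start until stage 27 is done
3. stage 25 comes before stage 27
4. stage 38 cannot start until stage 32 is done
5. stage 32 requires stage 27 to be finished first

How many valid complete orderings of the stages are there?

3

Stage 36 is the only stage with nothing required before it, so every ordering starts there.
Enumerating by repeatedly choosing an available stage (one whose prerequisites are all placed) gives 3 distinct complete orderings.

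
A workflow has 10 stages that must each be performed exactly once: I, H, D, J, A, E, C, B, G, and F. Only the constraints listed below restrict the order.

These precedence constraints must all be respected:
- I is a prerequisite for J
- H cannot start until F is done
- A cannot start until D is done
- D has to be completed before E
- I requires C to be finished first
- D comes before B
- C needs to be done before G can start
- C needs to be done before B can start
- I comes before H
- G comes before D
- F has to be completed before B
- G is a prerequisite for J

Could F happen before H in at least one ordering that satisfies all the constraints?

Yes

Every valid ordering already has F before H (the constraints require it), so in particular at least one does.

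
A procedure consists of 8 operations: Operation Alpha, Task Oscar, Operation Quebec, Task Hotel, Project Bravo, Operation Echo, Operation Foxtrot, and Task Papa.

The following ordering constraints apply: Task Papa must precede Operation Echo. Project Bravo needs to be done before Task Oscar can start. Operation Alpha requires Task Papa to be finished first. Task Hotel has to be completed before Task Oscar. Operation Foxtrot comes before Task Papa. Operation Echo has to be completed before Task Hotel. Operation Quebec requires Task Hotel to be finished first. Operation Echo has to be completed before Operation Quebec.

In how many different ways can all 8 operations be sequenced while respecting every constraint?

62

The operations with no prerequisites are Project Bravo, Operation Foxtrot; any of them can be placed first.
Enumerating by repeatedly choosing an available operation (one whose prerequisites are all placed) gives 62 distinct complete orderings.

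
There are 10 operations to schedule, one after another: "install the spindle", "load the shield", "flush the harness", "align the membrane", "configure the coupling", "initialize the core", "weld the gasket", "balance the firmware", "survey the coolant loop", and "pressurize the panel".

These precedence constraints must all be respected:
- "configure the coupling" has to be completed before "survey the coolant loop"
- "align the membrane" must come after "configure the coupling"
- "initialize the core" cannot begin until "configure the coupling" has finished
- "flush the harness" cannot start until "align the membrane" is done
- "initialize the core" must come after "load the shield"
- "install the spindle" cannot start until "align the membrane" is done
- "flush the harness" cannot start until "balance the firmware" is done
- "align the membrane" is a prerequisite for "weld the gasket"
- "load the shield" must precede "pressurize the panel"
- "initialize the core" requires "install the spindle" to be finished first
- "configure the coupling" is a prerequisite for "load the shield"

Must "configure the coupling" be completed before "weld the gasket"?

Yes

Tracing the constraints gives a chain: "configure the coupling" → "align the membrane" → "weld the gasket".
That forces "configure the coupling" before "weld the gasket" in every valid schedule.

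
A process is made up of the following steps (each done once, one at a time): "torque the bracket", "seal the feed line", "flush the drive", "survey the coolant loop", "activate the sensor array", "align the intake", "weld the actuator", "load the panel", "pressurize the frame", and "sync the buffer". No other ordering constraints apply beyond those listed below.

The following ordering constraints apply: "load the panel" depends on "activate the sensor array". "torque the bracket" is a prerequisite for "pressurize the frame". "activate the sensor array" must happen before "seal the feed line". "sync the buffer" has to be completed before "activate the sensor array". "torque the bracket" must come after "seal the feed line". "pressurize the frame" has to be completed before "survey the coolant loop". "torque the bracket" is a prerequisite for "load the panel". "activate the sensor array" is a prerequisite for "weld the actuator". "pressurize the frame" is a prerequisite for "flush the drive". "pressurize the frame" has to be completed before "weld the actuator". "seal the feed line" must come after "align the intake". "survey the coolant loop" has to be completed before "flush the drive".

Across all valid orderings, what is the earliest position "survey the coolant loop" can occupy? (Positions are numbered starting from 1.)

The steps that are forced before "survey the coolant loop", directly or transitively, are "torque the bracket", "seal the feed line", "activate the sensor array", "align the intake", "pressurize the frame", "sync the buffer". That's 6 steps.
With 6 mandatory predecessors, the earliest "survey the coolant loop" can sit is position 6+1 = 7, and placing just those 6 first achieves it.

7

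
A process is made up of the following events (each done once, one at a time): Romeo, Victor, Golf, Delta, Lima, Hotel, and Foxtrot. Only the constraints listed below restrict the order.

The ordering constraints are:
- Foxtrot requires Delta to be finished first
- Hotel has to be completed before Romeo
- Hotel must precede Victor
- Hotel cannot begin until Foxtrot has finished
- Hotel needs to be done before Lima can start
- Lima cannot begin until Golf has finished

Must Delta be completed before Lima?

Yes

Following the dependencies: Delta → Foxtrot → Hotel → Lima.
So Delta must precede Lima in any valid ordering.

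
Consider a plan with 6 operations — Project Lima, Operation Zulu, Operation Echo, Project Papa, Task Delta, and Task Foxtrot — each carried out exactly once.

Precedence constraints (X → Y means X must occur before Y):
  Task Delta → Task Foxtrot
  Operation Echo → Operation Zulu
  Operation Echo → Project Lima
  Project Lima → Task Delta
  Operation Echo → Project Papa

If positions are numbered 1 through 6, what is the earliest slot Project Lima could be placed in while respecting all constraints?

The only operation forced before Project Lima (directly or transitively) is Operation Echo.
With 1 mandatory predecessor, the earliest Project Lima can sit is position 1+1 = 2, and placing just that one first achieves it.

2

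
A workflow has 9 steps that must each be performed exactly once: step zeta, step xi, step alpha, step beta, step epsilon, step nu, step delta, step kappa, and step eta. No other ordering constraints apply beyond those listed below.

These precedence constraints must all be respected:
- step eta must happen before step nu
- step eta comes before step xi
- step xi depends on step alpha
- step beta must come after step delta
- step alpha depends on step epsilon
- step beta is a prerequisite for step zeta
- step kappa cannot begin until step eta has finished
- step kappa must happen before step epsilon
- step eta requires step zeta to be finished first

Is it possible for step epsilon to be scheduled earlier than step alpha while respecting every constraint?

Yes

The constraints force step epsilon before step alpha, so yes — every valid ordering has step epsilon earlier.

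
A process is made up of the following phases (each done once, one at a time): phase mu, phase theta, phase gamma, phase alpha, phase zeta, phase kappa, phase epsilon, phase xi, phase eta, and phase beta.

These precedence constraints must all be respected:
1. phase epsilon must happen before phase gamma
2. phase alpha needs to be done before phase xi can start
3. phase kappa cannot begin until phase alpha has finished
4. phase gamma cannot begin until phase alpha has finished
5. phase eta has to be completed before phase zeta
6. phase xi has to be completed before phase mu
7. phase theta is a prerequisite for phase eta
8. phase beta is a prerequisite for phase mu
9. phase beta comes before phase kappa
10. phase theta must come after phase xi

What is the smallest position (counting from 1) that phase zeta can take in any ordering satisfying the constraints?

5

Working backwards through the constraints from phase zeta, its full set of required predecessors is phase theta, phase alpha, phase xi, phase eta — 4 of them.
So at minimum 4 phases come before phase zeta, putting phase zeta no earlier than position 5. That position is achievable by scheduling exactly those predecessors first.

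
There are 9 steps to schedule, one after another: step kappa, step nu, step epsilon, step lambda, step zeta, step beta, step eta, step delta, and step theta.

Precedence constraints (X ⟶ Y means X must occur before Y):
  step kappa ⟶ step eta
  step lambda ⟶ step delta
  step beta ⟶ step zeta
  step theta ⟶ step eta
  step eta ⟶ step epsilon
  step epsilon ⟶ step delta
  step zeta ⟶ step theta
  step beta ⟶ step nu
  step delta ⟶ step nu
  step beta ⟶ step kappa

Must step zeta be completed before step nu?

Tracing the constraints gives a chain: step zeta → step theta → step eta → step epsilon → step delta → step nu.
That forces step zeta before step nu in every valid schedule.

Yes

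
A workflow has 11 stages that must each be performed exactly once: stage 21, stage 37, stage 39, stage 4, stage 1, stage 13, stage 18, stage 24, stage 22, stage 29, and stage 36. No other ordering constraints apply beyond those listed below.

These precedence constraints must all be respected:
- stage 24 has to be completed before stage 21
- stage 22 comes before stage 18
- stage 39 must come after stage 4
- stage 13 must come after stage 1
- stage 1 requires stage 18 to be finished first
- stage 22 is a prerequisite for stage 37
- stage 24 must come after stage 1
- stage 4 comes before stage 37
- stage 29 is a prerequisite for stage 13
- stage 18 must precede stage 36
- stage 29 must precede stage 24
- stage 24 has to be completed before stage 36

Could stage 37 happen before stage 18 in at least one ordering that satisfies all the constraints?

Yes

No chain of constraints runs from stage 18 to stage 37, so stage 18 is not required to come first.
That means at least one valid schedule has stage 37 before stage 18.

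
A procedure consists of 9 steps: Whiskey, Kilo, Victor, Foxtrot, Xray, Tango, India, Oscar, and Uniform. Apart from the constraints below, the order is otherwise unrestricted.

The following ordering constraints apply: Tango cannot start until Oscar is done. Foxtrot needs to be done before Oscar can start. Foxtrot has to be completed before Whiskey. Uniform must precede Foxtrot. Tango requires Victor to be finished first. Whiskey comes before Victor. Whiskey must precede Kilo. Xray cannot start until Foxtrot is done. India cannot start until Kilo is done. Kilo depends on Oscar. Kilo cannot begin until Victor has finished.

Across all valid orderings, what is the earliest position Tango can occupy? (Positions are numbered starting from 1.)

Working backwards through the constraints from Tango, its full set of required predecessors is Whiskey, Victor, Foxtrot, Oscar, Uniform — 5 of them.
With 5 mandatory predecessors, the earliest Tango can sit is position 5+1 = 6, and placing just those 5 first achieves it.

6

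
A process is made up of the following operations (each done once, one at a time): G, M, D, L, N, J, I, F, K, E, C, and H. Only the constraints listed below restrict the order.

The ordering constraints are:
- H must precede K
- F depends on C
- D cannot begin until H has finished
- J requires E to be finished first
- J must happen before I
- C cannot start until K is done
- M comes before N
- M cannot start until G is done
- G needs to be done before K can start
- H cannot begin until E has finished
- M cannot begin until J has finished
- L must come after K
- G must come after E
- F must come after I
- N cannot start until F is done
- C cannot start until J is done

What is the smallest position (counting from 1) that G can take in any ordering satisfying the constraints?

Working backwards through the constraints from G, its only required predecessor is E.
With 1 mandatory predecessor, the earliest G can sit is position 1+1 = 2, and placing just that one first achieves it.

2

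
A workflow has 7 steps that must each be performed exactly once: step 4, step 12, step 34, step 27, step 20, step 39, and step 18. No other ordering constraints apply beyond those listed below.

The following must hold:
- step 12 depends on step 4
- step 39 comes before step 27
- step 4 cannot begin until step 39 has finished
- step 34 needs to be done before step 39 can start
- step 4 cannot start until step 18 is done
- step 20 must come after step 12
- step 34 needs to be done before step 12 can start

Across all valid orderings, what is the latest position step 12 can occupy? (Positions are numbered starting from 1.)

The only step forced after step 12 (directly or by a chain) is step 20.
So at least 1 step follows step 12, putting step 12 no later than position 6. That position is achievable by scheduling everything else first.

6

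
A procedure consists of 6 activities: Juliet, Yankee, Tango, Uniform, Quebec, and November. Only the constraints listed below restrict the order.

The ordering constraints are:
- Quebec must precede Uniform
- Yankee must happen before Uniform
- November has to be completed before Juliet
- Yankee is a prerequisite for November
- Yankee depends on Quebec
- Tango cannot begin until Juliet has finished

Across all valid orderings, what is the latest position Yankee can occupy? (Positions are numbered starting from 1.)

Following every chain forward from Yankee, the activities that must come later are Juliet, Tango, Uniform, November — 4 of them.
With 4 mandatory successors out of 6 activities total, the latest slot for Yankee is 6−4 = 2, and it's reachable by doing all non-successors before Yankee.

2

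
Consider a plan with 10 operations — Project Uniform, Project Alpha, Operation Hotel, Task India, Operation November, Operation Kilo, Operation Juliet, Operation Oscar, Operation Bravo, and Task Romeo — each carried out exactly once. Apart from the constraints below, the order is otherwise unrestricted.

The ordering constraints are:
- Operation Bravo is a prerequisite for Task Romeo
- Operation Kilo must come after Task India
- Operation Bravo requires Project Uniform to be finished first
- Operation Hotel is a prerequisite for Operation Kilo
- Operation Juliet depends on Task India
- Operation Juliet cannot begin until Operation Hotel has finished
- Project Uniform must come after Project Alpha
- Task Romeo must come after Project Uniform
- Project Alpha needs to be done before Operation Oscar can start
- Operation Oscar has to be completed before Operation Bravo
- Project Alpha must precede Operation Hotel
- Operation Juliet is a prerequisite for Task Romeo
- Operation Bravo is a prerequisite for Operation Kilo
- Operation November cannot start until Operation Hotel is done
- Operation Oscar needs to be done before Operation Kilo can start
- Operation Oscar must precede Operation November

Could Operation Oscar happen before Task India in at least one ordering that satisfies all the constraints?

The constraints leave Operation Oscar and Task India unordered relative to each other; nothing requires Task India earlier.
So a valid ordering placing Operation Oscar earlier than Task India exists.

Yes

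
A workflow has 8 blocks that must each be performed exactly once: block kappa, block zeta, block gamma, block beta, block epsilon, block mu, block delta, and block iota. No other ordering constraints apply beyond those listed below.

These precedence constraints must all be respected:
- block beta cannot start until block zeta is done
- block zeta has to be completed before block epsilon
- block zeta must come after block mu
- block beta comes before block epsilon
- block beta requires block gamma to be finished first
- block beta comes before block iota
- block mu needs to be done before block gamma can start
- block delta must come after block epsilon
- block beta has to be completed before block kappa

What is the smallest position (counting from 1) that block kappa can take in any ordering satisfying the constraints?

The blocks that are forced before block kappa, directly or transitively, are block zeta, block gamma, block beta, block mu. That's 4 blocks.
So at minimum 4 blocks come before block kappa, putting block kappa no earlier than position 5. That position is achievable by scheduling exactly those predecessors first.

5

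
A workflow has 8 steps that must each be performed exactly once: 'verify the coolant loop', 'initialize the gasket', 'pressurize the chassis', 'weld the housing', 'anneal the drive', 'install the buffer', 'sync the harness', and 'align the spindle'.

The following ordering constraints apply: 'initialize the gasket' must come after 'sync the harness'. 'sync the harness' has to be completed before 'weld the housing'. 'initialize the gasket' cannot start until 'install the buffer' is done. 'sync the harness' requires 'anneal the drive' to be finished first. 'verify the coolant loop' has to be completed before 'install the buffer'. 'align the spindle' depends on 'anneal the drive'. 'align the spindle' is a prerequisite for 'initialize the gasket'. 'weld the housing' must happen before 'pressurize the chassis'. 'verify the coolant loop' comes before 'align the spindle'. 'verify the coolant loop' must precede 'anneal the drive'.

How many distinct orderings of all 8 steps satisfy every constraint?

'verify the coolant loop' is the only step with nothing required before it, so every ordering starts there.
Enumerating by repeatedly choosing an available step (one whose prerequisites are all placed) gives 47 distinct complete orderings.

47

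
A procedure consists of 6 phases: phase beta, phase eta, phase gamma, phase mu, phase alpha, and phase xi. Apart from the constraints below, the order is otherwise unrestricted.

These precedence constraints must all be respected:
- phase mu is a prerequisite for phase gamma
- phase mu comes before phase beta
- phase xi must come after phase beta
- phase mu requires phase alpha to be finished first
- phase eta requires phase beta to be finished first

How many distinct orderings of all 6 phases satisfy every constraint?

8

Only phase alpha has no prerequisites, so it must go first.
Enumerating by repeatedly choosing an available phase (one whose prerequisites are all placed) gives 8 distinct complete orderings.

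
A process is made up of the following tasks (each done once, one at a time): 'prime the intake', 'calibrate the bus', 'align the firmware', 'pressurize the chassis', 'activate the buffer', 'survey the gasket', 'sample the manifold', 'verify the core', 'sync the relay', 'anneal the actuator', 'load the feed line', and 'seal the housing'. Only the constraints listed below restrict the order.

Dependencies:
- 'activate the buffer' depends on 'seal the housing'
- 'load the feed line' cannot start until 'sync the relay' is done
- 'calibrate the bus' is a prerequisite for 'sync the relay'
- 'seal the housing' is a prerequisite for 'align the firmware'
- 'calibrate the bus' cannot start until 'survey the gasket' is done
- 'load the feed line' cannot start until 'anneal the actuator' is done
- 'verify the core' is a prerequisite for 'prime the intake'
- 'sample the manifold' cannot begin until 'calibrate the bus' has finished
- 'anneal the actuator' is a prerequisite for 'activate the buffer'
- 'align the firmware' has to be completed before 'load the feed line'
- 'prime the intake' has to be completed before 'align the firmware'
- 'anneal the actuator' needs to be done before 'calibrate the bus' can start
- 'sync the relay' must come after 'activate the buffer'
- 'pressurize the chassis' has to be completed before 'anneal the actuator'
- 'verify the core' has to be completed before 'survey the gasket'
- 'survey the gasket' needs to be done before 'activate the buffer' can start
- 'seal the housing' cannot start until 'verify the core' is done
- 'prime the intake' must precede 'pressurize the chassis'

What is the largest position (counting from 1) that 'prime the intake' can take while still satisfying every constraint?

Every task that must follow 'prime the intake' has to come after it. Tracing all chains starting from 'prime the intake', those tasks are: 'calibrate the bus', 'align the firmware', 'pressurize the chassis', 'activate the buffer', 'sample the manifold', 'sync the relay', 'anneal the actuator', 'load the feed line' — 8 in total.
With 8 mandatory successors out of 12 tasks total, the latest slot for 'prime the intake' is 12−8 = 4, and it's reachable by doing all non-successors before 'prime the intake'.

4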